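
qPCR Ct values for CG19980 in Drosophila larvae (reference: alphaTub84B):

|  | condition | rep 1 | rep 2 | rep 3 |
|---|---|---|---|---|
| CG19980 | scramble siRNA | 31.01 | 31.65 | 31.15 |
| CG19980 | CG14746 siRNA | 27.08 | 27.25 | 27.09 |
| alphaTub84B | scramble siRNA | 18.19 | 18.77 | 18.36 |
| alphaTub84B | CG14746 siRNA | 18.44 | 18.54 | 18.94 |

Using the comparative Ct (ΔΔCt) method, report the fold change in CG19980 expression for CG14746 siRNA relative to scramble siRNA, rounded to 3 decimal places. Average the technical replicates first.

20.112

Mean Ct: CG19980 scramble siRNA 31.270; CG19980 CG14746 siRNA 27.140; alphaTub84B scramble siRNA 18.440; alphaTub84B CG14746 siRNA 18.640
ΔCt(scramble siRNA) = 31.270 − 18.440 = 12.830
ΔCt(CG14746 siRNA) = 27.140 − 18.640 = 8.500
ΔΔCt = 8.500 − 12.830 = -4.330
Fold change = 2^(−(-4.330)) = 2^4.330 = 20.1122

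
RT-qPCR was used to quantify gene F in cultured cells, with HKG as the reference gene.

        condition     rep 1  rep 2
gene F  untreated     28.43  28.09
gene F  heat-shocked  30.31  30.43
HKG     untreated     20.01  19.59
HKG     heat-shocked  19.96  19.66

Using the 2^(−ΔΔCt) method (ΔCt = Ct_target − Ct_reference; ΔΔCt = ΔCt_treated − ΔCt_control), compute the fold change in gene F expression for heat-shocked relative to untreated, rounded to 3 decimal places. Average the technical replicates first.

0.233

Mean Ct: gene F untreated 28.260; gene F heat-shocked 30.370; HKG untreated 19.800; HKG heat-shocked 19.810
ΔCt(untreated) = 28.260 − 19.800 = 8.460
ΔCt(heat-shocked) = 30.370 − 19.810 = 10.560
ΔΔCt = 10.560 − 8.460 = 2.100
Fold change = 2^(−2.100) = 0.2333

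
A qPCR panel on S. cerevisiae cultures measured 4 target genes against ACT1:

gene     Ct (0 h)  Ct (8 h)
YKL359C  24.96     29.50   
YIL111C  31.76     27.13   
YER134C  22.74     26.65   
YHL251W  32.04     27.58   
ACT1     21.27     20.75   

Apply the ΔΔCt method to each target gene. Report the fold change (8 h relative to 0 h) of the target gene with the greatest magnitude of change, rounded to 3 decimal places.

0.030

YKL359C: ΔΔCt = (29.50−20.75) − (24.96−21.27) = 8.75 − 3.69 = 5.06; fold change = 2^-5.06 = 0.030
YIL111C: ΔΔCt = (27.13−20.75) − (31.76−21.27) = 6.38 − 10.49 = -4.11; fold change = 2^4.11 = 17.268
YER134C: ΔΔCt = (26.65−20.75) − (22.74−21.27) = 5.90 − 1.47 = 4.43; fold change = 2^-4.43 = 0.046
YHL251W: ΔΔCt = (27.58−20.75) − (32.04−21.27) = 6.83 − 10.77 = -3.94; fold change = 2^3.94 = 15.348
YKL359C has the largest |ΔΔCt| = 5.06.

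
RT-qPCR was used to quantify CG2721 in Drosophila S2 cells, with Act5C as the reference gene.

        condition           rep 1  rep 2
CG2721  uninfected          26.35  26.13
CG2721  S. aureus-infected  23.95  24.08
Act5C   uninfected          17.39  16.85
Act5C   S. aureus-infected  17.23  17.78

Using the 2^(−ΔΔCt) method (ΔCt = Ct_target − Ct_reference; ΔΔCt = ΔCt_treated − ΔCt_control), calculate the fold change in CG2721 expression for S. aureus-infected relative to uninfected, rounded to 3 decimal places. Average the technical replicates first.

Mean Ct: CG2721 uninfected 26.240; CG2721 S. aureus-infected 24.015; Act5C uninfected 17.120; Act5C S. aureus-infected 17.505
ΔCt(uninfected) = 26.240 − 17.120 = 9.120
ΔCt(S. aureus-infected) = 24.015 − 17.505 = 6.510
ΔΔCt = 6.510 − 9.120 = -2.610
Fold change = 2^(−(-2.610)) = 2^2.610 = 6.1050

6.105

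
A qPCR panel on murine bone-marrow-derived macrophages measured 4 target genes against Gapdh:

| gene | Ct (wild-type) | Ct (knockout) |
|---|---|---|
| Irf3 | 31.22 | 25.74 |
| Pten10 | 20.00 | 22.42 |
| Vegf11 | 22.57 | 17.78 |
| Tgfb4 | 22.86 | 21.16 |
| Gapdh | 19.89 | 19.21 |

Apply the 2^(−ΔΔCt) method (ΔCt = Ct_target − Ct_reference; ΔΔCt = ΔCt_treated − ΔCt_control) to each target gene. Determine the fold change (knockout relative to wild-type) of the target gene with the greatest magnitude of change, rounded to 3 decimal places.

27.858

Irf3: ΔΔCt = (25.74−19.21) − (31.22−19.89) = 6.53 − 11.33 = -4.80; fold change = 2^4.80 = 27.858
Pten10: ΔΔCt = (22.42−19.21) − (20.00−19.89) = 3.21 − 0.11 = 3.10; fold change = 2^-3.10 = 0.117
Vegf11: ΔΔCt = (17.78−19.21) − (22.57−19.89) = -1.43 − 2.68 = -4.11; fold change = 2^4.11 = 17.268
Tgfb4: ΔΔCt = (21.16−19.21) − (22.86−19.89) = 1.95 − 2.97 = -1.02; fold change = 2^1.02 = 2.028
Irf3 has the largest |ΔΔCt| = 4.80.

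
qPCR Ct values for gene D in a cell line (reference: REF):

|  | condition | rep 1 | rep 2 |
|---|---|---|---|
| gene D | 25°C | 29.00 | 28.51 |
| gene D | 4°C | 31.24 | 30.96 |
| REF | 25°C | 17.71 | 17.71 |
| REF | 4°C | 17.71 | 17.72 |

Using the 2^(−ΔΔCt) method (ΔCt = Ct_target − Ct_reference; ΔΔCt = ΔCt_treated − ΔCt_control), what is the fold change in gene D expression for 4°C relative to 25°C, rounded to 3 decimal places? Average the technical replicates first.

Mean Ct: gene D 25°C 28.755; gene D 4°C 31.100; REF 25°C 17.710; REF 4°C 17.715
ΔCt(25°C) = 28.755 − 17.710 = 11.045
ΔCt(4°C) = 31.100 − 17.715 = 13.385
ΔΔCt = 13.385 − 11.045 = 2.340
Fold change = 2^(−2.340) = 0.1975

0.198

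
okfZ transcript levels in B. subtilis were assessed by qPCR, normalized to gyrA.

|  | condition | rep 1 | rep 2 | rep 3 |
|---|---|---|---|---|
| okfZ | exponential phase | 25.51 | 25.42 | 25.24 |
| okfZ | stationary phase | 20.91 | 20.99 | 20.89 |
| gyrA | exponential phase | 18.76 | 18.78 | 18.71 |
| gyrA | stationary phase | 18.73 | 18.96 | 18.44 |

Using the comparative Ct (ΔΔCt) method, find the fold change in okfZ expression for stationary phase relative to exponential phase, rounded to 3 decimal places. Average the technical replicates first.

21.407

Mean Ct: okfZ exponential phase 25.390; okfZ stationary phase 20.930; gyrA exponential phase 18.750; gyrA stationary phase 18.710
ΔCt(exponential phase) = 25.390 − 18.750 = 6.640
ΔCt(stationary phase) = 20.930 − 18.710 = 2.220
ΔΔCt = 2.220 − 6.640 = -4.420
Fold change = 2^(−(-4.420)) = 2^4.420 = 21.4068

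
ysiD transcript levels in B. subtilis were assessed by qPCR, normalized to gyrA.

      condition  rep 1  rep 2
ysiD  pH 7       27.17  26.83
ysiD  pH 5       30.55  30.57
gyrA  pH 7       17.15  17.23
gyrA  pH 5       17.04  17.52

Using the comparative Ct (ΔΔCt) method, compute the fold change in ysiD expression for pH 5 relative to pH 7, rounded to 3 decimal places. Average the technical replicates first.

Mean Ct: ysiD pH 7 27.000; ysiD pH 5 30.560; gyrA pH 7 17.190; gyrA pH 5 17.280
ΔCt(pH 7) = 27.000 − 17.190 = 9.810
ΔCt(pH 5) = 30.560 − 17.280 = 13.280
ΔΔCt = 13.280 − 9.810 = 3.470
Fold change = 2^(−3.470) = 0.0902

0.090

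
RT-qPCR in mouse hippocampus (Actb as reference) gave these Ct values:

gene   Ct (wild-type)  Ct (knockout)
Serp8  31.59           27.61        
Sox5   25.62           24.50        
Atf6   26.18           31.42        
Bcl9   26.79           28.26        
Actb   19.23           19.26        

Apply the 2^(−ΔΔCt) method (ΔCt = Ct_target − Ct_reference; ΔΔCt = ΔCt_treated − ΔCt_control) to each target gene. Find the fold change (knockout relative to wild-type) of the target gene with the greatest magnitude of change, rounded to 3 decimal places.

Serp8: ΔΔCt = (27.61−19.26) − (31.59−19.23) = 8.35 − 12.36 = -4.01; fold change = 2^4.01 = 16.111
Sox5: ΔΔCt = (24.50−19.26) − (25.62−19.23) = 5.24 − 6.39 = -1.15; fold change = 2^1.15 = 2.219
Atf6: ΔΔCt = (31.42−19.26) − (26.18−19.23) = 12.16 − 6.95 = 5.21; fold change = 2^-5.21 = 0.027
Bcl9: ΔΔCt = (28.26−19.26) − (26.79−19.23) = 9.00 − 7.56 = 1.44; fold change = 2^-1.44 = 0.369
Atf6 has the largest |ΔΔCt| = 5.21.

0.027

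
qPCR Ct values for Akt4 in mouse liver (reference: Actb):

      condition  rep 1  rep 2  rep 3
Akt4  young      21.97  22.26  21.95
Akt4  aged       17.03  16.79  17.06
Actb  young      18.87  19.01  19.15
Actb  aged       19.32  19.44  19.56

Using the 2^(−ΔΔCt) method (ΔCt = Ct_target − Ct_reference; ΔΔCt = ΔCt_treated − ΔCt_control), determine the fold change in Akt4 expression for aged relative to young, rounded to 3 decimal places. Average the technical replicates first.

Mean Ct: Akt4 young 22.060; Akt4 aged 16.960; Actb young 19.010; Actb aged 19.440
ΔCt(young) = 22.060 − 19.010 = 3.050
ΔCt(aged) = 16.960 − 19.440 = -2.480
ΔΔCt = -2.480 − 3.050 = -5.530
Fold change = 2^(−(-5.530)) = 2^5.530 = 46.2057

46.206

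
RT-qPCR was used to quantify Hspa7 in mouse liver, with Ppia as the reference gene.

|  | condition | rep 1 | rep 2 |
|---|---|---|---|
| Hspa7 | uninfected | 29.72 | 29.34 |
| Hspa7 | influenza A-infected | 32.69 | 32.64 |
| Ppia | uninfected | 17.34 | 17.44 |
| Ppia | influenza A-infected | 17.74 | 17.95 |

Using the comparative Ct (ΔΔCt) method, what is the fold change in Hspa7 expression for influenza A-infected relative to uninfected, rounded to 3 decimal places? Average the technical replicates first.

Mean Ct: Hspa7 uninfected 29.530; Hspa7 influenza A-infected 32.665; Ppia uninfected 17.390; Ppia influenza A-infected 17.845
ΔCt(uninfected) = 29.530 − 17.390 = 12.140
ΔCt(influenza A-infected) = 32.665 − 17.845 = 14.820
ΔΔCt = 14.820 − 12.140 = 2.680
Fold change = 2^(−2.680) = 0.1560

0.156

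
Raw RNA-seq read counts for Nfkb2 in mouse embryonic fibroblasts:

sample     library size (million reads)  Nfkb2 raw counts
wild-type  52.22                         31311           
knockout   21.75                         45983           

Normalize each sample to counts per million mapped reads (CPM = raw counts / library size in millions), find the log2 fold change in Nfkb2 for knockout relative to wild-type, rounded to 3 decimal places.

1.818

CPM(wild-type) = 31311 / 52.22 = 599.5979
CPM(knockout) = 45983 / 21.75 = 2114.1609
Fold change = 2114.1609 / 599.5979 = 3.52596
log2(3.52596) = 1.8180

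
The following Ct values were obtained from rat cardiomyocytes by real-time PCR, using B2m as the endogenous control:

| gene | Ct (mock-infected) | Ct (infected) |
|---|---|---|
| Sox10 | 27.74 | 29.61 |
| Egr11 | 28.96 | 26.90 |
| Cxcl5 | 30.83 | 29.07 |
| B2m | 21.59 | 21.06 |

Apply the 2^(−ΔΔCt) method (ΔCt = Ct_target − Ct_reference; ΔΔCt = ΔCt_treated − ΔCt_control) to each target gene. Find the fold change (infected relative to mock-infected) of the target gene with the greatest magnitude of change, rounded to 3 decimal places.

0.189

Sox10: ΔΔCt = (29.61−21.06) − (27.74−21.59) = 8.55 − 6.15 = 2.40; fold change = 2^-2.40 = 0.189
Egr11: ΔΔCt = (26.90−21.06) − (28.96−21.59) = 5.84 − 7.37 = -1.53; fold change = 2^1.53 = 2.888
Cxcl5: ΔΔCt = (29.07−21.06) − (30.83−21.59) = 8.01 − 9.24 = -1.23; fold change = 2^1.23 = 2.346
Sox10 has the largest |ΔΔCt| = 2.40.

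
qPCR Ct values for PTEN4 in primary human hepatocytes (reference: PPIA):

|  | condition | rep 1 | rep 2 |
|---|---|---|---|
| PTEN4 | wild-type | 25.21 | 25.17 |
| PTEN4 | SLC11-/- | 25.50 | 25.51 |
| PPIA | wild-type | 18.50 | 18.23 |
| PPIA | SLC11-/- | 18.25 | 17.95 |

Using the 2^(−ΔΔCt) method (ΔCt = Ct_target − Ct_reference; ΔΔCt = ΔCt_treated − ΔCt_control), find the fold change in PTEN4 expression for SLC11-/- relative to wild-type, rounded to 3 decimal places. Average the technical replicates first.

Mean Ct: PTEN4 wild-type 25.190; PTEN4 SLC11-/- 25.505; PPIA wild-type 18.365; PPIA SLC11-/- 18.100
ΔCt(wild-type) = 25.190 − 18.365 = 6.825
ΔCt(SLC11-/-) = 25.505 − 18.100 = 7.405
ΔΔCt = 7.405 − 6.825 = 0.580
Fold change = 2^(−0.580) = 0.6690

0.669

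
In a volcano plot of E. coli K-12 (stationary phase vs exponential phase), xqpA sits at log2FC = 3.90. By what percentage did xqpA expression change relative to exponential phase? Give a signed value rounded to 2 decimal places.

Fold change = 2^(3.90) = 14.9285
Percent change = (FC − 1) × 100% = (14.9285 − 1) × 100 = 1392.85%

1392.85%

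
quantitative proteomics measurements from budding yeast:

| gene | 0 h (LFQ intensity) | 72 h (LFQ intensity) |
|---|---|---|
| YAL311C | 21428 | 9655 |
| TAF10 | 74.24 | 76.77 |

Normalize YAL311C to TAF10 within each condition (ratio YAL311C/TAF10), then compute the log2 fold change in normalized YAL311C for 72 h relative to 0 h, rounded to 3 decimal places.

YAL311C/TAF10 (0 h) = 21428 / 74.24 = 288.63
YAL311C/TAF10 (72 h) = 9655 / 76.77 = 125.77
Fold change = 125.77 / 288.63 = 0.4357
log2(0.4357) = -1.1985

-1.198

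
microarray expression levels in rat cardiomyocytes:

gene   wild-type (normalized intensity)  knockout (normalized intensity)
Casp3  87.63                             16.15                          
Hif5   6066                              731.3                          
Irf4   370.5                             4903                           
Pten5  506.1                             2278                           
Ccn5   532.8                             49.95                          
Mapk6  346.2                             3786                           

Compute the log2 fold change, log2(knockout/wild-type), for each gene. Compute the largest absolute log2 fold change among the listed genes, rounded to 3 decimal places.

log2(16.15/87.63) = -2.440  (Casp3)
log2(731.3/6066) = -3.052  (Hif5)
log2(4903/370.5) = 3.726  (Irf4)
log2(2278/506.1) = 2.170  (Pten5)
log2(49.95/532.8) = -3.415  (Ccn5)
log2(3786/346.2) = 3.451  (Mapk6)
The largest magnitude belongs to Irf4.

3.726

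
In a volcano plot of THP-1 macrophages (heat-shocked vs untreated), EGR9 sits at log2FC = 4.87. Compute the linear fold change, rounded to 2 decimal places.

29.24

Fold change = 2^(4.87) = 29.243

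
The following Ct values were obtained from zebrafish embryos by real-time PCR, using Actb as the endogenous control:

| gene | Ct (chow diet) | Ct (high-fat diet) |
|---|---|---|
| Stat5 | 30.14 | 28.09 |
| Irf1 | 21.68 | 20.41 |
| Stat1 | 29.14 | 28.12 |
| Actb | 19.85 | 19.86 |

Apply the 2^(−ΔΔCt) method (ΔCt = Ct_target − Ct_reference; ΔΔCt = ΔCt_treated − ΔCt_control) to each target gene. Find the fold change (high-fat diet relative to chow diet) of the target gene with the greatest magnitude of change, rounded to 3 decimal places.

4.170

Stat5: ΔΔCt = (28.09−19.86) − (30.14−19.85) = 8.23 − 10.29 = -2.06; fold change = 2^2.06 = 4.170
Irf1: ΔΔCt = (20.41−19.86) − (21.68−19.85) = 0.55 − 1.83 = -1.28; fold change = 2^1.28 = 2.428
Stat1: ΔΔCt = (28.12−19.86) − (29.14−19.85) = 8.26 − 9.29 = -1.03; fold change = 2^1.03 = 2.042
Stat5 has the largest |ΔΔCt| = 2.06.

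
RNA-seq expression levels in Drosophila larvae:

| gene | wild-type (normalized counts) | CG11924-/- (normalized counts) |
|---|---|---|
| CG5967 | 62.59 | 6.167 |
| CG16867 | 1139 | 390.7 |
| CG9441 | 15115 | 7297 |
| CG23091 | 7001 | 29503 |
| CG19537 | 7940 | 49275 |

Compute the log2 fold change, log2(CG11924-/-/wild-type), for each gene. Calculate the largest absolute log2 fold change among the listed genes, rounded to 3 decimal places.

log2(6.167/62.59) = -3.343  (CG5967)
log2(390.7/1139) = -1.544  (CG16867)
log2(7297/15115) = -1.051  (CG9441)
log2(29503/7001) = 2.075  (CG23091)
log2(49275/7940) = 2.634  (CG19537)
The largest magnitude belongs to CG5967.

3.343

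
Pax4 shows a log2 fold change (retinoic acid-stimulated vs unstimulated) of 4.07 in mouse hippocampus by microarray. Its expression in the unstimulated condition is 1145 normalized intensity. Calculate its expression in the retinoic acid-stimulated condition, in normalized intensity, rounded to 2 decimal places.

Fold change = 2^(4.07) = 16.7955
retinoic acid-stimulated expression = 1145 × 16.7955 = 19230.81

19230.81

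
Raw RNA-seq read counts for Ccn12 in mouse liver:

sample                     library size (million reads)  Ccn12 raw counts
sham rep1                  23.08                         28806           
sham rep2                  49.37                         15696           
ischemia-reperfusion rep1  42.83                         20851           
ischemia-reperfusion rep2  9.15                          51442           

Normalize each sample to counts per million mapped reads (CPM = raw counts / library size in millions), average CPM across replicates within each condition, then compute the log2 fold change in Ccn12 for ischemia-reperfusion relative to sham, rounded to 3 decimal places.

1.964

CPM(sham rep1) = 28806 / 23.08 = 1248.0936
CPM(sham rep2) = 15696 / 49.37 = 317.9259
CPM(ischemia-reperfusion rep1) = 20851 / 42.83 = 486.8317
CPM(ischemia-reperfusion rep2) = 51442 / 9.15 = 5622.0765
mean CPM(sham) = 783.0097; mean CPM(ischemia-reperfusion) = 3054.4541
Fold change = 3054.4541 / 783.0097 = 3.90091
log2(3.90091) = 1.9638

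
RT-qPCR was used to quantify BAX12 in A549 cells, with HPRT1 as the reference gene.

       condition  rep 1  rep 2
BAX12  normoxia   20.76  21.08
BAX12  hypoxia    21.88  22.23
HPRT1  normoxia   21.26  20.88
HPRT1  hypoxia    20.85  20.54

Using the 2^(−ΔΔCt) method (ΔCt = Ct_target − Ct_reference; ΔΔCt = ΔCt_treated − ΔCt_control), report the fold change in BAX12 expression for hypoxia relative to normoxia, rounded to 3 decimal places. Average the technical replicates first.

0.351

Mean Ct: BAX12 normoxia 20.920; BAX12 hypoxia 22.055; HPRT1 normoxia 21.070; HPRT1 hypoxia 20.695
ΔCt(normoxia) = 20.920 − 21.070 = -0.150
ΔCt(hypoxia) = 22.055 − 20.695 = 1.360
ΔΔCt = 1.360 − (-0.150) = 1.510
Fold change = 2^(−1.510) = 0.3511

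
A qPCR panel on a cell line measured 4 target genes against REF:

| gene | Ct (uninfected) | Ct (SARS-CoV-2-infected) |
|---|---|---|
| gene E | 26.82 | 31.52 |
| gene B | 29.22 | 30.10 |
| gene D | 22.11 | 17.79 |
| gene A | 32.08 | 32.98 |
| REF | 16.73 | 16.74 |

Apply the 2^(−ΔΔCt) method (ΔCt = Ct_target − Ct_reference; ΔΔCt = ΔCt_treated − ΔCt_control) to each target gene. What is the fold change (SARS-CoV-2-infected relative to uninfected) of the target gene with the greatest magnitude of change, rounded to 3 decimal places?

0.039

gene E: ΔΔCt = (31.52−16.74) − (26.82−16.73) = 14.78 − 10.09 = 4.69; fold change = 2^-4.69 = 0.039
gene B: ΔΔCt = (30.10−16.74) − (29.22−16.73) = 13.36 − 12.49 = 0.87; fold change = 2^-0.87 = 0.547
gene D: ΔΔCt = (17.79−16.74) − (22.11−16.73) = 1.05 − 5.38 = -4.33; fold change = 2^4.33 = 20.112
gene A: ΔΔCt = (32.98−16.74) − (32.08−16.73) = 16.24 − 15.35 = 0.89; fold change = 2^-0.89 = 0.540
gene E has the largest |ΔΔCt| = 4.69.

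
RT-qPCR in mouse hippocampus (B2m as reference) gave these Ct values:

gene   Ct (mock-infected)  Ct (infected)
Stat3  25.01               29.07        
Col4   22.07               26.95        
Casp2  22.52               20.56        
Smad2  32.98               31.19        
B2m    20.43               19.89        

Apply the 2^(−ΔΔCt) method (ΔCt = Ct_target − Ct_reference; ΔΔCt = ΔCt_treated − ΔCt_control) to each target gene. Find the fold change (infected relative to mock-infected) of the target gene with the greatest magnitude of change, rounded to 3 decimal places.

0.023

Stat3: ΔΔCt = (29.07−19.89) − (25.01−20.43) = 9.18 − 4.58 = 4.60; fold change = 2^-4.60 = 0.041
Col4: ΔΔCt = (26.95−19.89) − (22.07−20.43) = 7.06 − 1.64 = 5.42; fold change = 2^-5.42 = 0.023
Casp2: ΔΔCt = (20.56−19.89) − (22.52−20.43) = 0.67 − 2.09 = -1.42; fold change = 2^1.42 = 2.676
Smad2: ΔΔCt = (31.19−19.89) − (32.98−20.43) = 11.30 − 12.55 = -1.25; fold change = 2^1.25 = 2.378
Col4 has the largest |ΔΔCt| = 5.42.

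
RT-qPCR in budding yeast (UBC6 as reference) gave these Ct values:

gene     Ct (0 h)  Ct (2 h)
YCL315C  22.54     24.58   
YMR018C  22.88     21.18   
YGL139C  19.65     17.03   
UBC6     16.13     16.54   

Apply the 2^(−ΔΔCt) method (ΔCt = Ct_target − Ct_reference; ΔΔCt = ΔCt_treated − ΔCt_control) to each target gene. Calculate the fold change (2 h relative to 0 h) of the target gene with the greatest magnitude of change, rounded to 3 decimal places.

YCL315C: ΔΔCt = (24.58−16.54) − (22.54−16.13) = 8.04 − 6.41 = 1.63; fold change = 2^-1.63 = 0.323
YMR018C: ΔΔCt = (21.18−16.54) − (22.88−16.13) = 4.64 − 6.75 = -2.11; fold change = 2^2.11 = 4.317
YGL139C: ΔΔCt = (17.03−16.54) − (19.65−16.13) = 0.49 − 3.52 = -3.03; fold change = 2^3.03 = 8.168
YGL139C has the largest |ΔΔCt| = 3.03.

8.168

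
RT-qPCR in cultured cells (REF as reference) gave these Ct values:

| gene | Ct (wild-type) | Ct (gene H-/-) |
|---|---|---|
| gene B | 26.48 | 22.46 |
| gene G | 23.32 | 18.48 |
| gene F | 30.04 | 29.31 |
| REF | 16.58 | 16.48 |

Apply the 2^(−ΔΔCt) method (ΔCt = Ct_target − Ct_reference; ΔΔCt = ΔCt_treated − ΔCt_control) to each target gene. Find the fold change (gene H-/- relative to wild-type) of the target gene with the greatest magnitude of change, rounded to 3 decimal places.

gene B: ΔΔCt = (22.46−16.48) − (26.48−16.58) = 5.98 − 9.90 = -3.92; fold change = 2^3.92 = 15.137
gene G: ΔΔCt = (18.48−16.48) − (23.32−16.58) = 2.00 − 6.74 = -4.74; fold change = 2^4.74 = 26.723
gene F: ΔΔCt = (29.31−16.48) − (30.04−16.58) = 12.83 − 13.46 = -0.63; fold change = 2^0.63 = 1.548
gene G has the largest |ΔΔCt| = 4.74.

26.723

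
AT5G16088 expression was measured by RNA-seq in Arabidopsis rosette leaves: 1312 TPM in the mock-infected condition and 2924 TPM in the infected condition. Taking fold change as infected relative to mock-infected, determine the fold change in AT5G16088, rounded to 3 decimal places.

2.229

Fold change = 2924 / 1312 = 2.2287
AT5G16088 is upregulated.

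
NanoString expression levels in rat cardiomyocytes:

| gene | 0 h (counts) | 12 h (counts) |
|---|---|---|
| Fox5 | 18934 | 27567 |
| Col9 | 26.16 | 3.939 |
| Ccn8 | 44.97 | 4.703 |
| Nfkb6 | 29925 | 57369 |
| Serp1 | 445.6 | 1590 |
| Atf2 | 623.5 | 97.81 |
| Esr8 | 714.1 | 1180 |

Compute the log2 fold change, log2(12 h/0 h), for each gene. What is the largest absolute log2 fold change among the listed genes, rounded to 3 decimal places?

3.257

log2(27567/18934) = 0.542  (Fox5)
log2(3.939/26.16) = -2.731  (Col9)
log2(4.703/44.97) = -3.257  (Ccn8)
log2(57369/29925) = 0.939  (Nfkb6)
log2(1590/445.6) = 1.835  (Serp1)
log2(97.81/623.5) = -2.672  (Atf2)
log2(1180/714.1) = 0.725  (Esr8)
The largest magnitude belongs to Ccn8.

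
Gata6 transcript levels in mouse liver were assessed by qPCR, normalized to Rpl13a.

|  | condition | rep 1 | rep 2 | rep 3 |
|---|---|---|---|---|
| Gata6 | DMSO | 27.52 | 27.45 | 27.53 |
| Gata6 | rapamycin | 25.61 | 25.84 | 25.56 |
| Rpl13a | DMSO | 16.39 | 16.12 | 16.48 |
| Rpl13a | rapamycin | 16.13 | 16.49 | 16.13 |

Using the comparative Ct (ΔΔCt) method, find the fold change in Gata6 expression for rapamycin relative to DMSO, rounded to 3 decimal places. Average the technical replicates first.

3.364

Mean Ct: Gata6 DMSO 27.500; Gata6 rapamycin 25.670; Rpl13a DMSO 16.330; Rpl13a rapamycin 16.250
ΔCt(DMSO) = 27.500 − 16.330 = 11.170
ΔCt(rapamycin) = 25.670 − 16.250 = 9.420
ΔΔCt = 9.420 − 11.170 = -1.750
Fold change = 2^(−(-1.750)) = 2^1.750 = 3.3636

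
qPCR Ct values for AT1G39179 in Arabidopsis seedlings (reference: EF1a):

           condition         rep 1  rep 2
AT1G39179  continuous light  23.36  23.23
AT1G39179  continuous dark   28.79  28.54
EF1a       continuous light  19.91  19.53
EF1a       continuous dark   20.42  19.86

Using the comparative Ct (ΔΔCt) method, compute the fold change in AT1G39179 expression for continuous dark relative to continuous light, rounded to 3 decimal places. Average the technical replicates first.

Mean Ct: AT1G39179 continuous light 23.295; AT1G39179 continuous dark 28.665; EF1a continuous light 19.720; EF1a continuous dark 20.140
ΔCt(continuous light) = 23.295 − 19.720 = 3.575
ΔCt(continuous dark) = 28.665 − 20.140 = 8.525
ΔΔCt = 8.525 − 3.575 = 4.950
Fold change = 2^(−4.950) = 0.0324

0.032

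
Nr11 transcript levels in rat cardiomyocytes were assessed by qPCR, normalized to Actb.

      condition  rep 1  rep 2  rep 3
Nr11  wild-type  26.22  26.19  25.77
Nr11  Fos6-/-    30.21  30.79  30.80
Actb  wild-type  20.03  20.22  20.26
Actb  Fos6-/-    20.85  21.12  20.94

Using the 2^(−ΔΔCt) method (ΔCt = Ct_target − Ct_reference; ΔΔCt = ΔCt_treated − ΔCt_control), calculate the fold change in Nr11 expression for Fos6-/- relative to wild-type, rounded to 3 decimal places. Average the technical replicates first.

Mean Ct: Nr11 wild-type 26.060; Nr11 Fos6-/- 30.600; Actb wild-type 20.170; Actb Fos6-/- 20.970
ΔCt(wild-type) = 26.060 − 20.170 = 5.890
ΔCt(Fos6-/-) = 30.600 − 20.970 = 9.630
ΔΔCt = 9.630 − 5.890 = 3.740
Fold change = 2^(−3.740) = 0.0748

0.075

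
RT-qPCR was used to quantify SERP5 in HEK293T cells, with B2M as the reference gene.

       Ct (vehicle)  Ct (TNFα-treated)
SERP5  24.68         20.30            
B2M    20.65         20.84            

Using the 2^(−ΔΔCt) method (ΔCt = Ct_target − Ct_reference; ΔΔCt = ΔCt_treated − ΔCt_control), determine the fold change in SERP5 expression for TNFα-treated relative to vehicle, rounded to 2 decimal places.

ΔCt(vehicle) = 24.680 − 20.650 = 4.030
ΔCt(TNFα-treated) = 20.300 − 20.840 = -0.540
ΔΔCt = -0.540 − 4.030 = -4.570
Fold change = 2^(−(-4.570)) = 2^4.570 = 23.752

23.75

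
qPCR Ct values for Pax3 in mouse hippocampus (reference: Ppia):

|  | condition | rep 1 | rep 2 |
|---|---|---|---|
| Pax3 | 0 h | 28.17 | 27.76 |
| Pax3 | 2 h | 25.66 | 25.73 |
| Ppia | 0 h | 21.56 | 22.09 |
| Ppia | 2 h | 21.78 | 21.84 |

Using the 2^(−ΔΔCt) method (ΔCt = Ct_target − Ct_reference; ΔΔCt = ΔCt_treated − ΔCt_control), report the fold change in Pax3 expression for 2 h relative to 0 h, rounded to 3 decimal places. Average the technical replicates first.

4.773

Mean Ct: Pax3 0 h 27.965; Pax3 2 h 25.695; Ppia 0 h 21.825; Ppia 2 h 21.810
ΔCt(0 h) = 27.965 − 21.825 = 6.140
ΔCt(2 h) = 25.695 − 21.810 = 3.885
ΔΔCt = 3.885 − 6.140 = -2.255
Fold change = 2^(−(-2.255)) = 2^2.255 = 4.7733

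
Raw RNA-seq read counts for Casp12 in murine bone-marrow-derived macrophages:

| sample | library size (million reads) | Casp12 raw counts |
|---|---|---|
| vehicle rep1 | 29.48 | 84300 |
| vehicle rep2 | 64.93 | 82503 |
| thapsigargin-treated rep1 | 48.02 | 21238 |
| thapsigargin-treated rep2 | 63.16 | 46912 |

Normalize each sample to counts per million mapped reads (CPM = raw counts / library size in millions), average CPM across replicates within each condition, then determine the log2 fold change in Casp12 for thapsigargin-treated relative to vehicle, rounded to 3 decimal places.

-1.801

CPM(vehicle rep1) = 84300 / 29.48 = 2859.5658
CPM(vehicle rep2) = 82503 / 64.93 = 1270.6453
CPM(thapsigargin-treated rep1) = 21238 / 48.02 = 442.2741
CPM(thapsigargin-treated rep2) = 46912 / 63.16 = 742.7486
mean CPM(vehicle) = 2065.1056; mean CPM(thapsigargin-treated) = 592.5113
Fold change = 592.5113 / 2065.1056 = 0.28692
log2(0.28692) = -1.8013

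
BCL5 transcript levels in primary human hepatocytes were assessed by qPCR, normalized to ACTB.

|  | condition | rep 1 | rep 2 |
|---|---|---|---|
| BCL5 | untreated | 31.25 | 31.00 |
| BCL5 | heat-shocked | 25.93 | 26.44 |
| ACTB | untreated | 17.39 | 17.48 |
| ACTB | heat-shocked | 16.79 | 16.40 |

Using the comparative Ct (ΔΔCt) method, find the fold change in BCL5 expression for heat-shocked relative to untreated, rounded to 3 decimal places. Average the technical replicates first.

17.148

Mean Ct: BCL5 untreated 31.125; BCL5 heat-shocked 26.185; ACTB untreated 17.435; ACTB heat-shocked 16.595
ΔCt(untreated) = 31.125 − 17.435 = 13.690
ΔCt(heat-shocked) = 26.185 − 16.595 = 9.590
ΔΔCt = 9.590 − 13.690 = -4.100
Fold change = 2^(−(-4.100)) = 2^4.100 = 17.1484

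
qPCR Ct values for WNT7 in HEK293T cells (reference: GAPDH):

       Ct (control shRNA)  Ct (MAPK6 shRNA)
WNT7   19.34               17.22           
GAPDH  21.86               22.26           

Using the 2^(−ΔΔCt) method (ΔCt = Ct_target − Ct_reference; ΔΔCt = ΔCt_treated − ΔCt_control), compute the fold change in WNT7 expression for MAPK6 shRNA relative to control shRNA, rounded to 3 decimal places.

5.736

ΔCt(control shRNA) = 19.340 − 21.860 = -2.520
ΔCt(MAPK6 shRNA) = 17.220 − 22.260 = -5.040
ΔΔCt = -5.040 − (-2.520) = -2.520
Fold change = 2^(−(-2.520)) = 2^2.520 = 5.7358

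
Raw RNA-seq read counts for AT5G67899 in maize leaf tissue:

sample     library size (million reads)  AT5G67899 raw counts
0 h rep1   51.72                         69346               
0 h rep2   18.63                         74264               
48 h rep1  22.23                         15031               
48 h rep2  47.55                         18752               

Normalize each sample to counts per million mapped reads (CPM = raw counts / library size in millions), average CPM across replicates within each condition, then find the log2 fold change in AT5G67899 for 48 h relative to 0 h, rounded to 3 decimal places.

-2.315

CPM(0 h rep1) = 69346 / 51.72 = 1340.7966
CPM(0 h rep2) = 74264 / 18.63 = 3986.2587
CPM(48 h rep1) = 15031 / 22.23 = 676.1583
CPM(48 h rep2) = 18752 / 47.55 = 394.3638
mean CPM(0 h) = 2663.5277; mean CPM(48 h) = 535.2611
Fold change = 535.2611 / 2663.5277 = 0.20096
log2(0.20096) = -2.3150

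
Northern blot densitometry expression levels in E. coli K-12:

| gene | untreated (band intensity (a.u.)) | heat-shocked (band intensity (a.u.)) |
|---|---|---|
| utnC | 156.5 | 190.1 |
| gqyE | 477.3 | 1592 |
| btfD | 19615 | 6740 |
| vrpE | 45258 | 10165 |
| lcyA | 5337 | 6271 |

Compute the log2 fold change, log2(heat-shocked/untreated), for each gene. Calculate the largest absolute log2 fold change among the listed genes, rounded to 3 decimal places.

log2(190.1/156.5) = 0.281  (utnC)
log2(1592/477.3) = 1.738  (gqyE)
log2(6740/19615) = -1.541  (btfD)
log2(10165/45258) = -2.155  (vrpE)
log2(6271/5337) = 0.233  (lcyA)
The largest magnitude belongs to vrpE.

2.155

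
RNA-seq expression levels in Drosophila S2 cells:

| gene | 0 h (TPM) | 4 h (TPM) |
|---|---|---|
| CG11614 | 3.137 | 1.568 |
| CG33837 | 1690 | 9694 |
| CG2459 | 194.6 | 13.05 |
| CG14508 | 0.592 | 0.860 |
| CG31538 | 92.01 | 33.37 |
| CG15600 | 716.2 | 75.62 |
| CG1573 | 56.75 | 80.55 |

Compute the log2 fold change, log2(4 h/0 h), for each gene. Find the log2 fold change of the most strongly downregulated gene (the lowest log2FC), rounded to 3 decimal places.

log2(1.568/3.137) = -1.000  (CG11614)
log2(9694/1690) = 2.520  (CG33837)
log2(13.05/194.6) = -3.898  (CG2459)
log2(0.860/0.592) = 0.539  (CG14508)
log2(33.37/92.01) = -1.463  (CG31538)
log2(75.62/716.2) = -3.244  (CG15600)
log2(80.55/56.75) = 0.505  (CG1573)
CG2459 is most strongly downregulated.

-3.898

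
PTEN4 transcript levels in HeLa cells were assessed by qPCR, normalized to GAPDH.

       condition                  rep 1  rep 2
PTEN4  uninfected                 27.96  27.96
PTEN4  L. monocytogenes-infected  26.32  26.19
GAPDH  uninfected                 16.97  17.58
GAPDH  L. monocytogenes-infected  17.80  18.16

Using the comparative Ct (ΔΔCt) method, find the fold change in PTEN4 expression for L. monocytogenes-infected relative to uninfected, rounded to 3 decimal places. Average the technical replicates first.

Mean Ct: PTEN4 uninfected 27.960; PTEN4 L. monocytogenes-infected 26.255; GAPDH uninfected 17.275; GAPDH L. monocytogenes-infected 17.980
ΔCt(uninfected) = 27.960 − 17.275 = 10.685
ΔCt(L. monocytogenes-infected) = 26.255 − 17.980 = 8.275
ΔΔCt = 8.275 − 10.685 = -2.410
Fold change = 2^(−(-2.410)) = 2^2.410 = 5.3147

5.315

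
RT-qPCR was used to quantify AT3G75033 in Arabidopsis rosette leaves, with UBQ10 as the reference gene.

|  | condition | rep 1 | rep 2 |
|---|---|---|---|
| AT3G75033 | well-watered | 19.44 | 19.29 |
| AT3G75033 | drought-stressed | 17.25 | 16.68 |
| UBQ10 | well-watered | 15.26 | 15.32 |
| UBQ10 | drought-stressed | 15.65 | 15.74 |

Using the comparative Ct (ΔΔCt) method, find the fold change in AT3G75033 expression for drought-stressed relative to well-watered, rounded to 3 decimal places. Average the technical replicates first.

Mean Ct: AT3G75033 well-watered 19.365; AT3G75033 drought-stressed 16.965; UBQ10 well-watered 15.290; UBQ10 drought-stressed 15.695
ΔCt(well-watered) = 19.365 − 15.290 = 4.075
ΔCt(drought-stressed) = 16.965 − 15.695 = 1.270
ΔΔCt = 1.270 − 4.075 = -2.805
Fold change = 2^(−(-2.805)) = 2^2.805 = 6.9886

6.989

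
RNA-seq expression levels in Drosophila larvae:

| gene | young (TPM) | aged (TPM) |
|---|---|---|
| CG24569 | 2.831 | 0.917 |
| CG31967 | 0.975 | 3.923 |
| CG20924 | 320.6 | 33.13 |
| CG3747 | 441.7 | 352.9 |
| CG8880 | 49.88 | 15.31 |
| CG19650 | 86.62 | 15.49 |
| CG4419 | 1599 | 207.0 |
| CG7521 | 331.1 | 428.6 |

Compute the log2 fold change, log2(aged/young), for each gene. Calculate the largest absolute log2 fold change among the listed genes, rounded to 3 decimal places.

3.275

log2(0.917/2.831) = -1.626  (CG24569)
log2(3.923/0.975) = 2.008  (CG31967)
log2(33.13/320.6) = -3.275  (CG20924)
log2(352.9/441.7) = -0.324  (CG3747)
log2(15.31/49.88) = -1.704  (CG8880)
log2(15.49/86.62) = -2.483  (CG19650)
log2(207.0/1599) = -2.949  (CG4419)
log2(428.6/331.1) = 0.372  (CG7521)
The largest magnitude belongs to CG20924.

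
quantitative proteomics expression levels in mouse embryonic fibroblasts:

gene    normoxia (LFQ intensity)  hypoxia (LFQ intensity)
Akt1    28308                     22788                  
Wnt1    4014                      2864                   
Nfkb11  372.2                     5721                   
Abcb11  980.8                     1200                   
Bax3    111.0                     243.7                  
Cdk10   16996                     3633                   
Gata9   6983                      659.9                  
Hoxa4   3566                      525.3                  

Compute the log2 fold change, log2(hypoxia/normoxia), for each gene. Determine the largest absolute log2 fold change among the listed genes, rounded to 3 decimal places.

log2(22788/28308) = -0.313  (Akt1)
log2(2864/4014) = -0.487  (Wnt1)
log2(5721/372.2) = 3.942  (Nfkb11)
log2(1200/980.8) = 0.291  (Abcb11)
log2(243.7/111.0) = 1.135  (Bax3)
log2(3633/16996) = -2.226  (Cdk10)
log2(659.9/6983) = -3.404  (Gata9)
log2(525.3/3566) = -2.763  (Hoxa4)
The largest magnitude belongs to Nfkb11.

3.942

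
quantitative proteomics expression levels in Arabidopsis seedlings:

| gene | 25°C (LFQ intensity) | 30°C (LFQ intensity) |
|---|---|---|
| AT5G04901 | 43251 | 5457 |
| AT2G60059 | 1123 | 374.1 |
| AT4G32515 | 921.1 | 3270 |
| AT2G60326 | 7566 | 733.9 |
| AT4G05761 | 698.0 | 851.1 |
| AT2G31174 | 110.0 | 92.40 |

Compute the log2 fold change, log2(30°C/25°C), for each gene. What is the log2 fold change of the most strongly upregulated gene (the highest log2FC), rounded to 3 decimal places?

1.828

log2(5457/43251) = -2.987  (AT5G04901)
log2(374.1/1123) = -1.586  (AT2G60059)
log2(3270/921.1) = 1.828  (AT4G32515)
log2(733.9/7566) = -3.366  (AT2G60326)
log2(851.1/698.0) = 0.286  (AT4G05761)
log2(92.40/110.0) = -0.252  (AT2G31174)
AT4G32515 is most strongly upregulated.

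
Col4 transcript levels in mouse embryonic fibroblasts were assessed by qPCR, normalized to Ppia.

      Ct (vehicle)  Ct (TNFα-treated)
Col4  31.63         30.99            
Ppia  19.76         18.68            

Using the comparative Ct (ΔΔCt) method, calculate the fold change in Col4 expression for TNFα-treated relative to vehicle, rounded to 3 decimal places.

0.737

ΔCt(vehicle) = 31.630 − 19.760 = 11.870
ΔCt(TNFα-treated) = 30.990 − 18.680 = 12.310
ΔΔCt = 12.310 − 11.870 = 0.440
Fold change = 2^(−0.440) = 0.7371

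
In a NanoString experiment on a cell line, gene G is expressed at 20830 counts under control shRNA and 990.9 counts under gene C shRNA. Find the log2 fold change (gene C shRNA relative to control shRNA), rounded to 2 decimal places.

Fold change = 990.9 / 20830 = 0.0476
log2(0.0476) = -4.394

-4.39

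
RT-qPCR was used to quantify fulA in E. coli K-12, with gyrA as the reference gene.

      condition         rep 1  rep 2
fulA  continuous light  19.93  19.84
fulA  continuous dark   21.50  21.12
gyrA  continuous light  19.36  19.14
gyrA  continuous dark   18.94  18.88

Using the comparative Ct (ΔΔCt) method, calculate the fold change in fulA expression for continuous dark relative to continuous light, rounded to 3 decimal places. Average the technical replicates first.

Mean Ct: fulA continuous light 19.885; fulA continuous dark 21.310; gyrA continuous light 19.250; gyrA continuous dark 18.910
ΔCt(continuous light) = 19.885 − 19.250 = 0.635
ΔCt(continuous dark) = 21.310 − 18.910 = 2.400
ΔΔCt = 2.400 − 0.635 = 1.765
Fold change = 2^(−1.765) = 0.2942

0.294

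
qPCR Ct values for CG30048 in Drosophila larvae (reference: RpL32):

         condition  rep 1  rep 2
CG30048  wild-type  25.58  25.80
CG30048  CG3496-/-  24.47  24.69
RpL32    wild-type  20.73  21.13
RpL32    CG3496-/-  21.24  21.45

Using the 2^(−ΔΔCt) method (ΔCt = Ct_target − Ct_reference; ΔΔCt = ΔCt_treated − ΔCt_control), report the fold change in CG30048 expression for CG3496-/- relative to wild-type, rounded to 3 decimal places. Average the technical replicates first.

Mean Ct: CG30048 wild-type 25.690; CG30048 CG3496-/- 24.580; RpL32 wild-type 20.930; RpL32 CG3496-/- 21.345
ΔCt(wild-type) = 25.690 − 20.930 = 4.760
ΔCt(CG3496-/-) = 24.580 − 21.345 = 3.235
ΔΔCt = 3.235 − 4.760 = -1.525
Fold change = 2^(−(-1.525)) = 2^1.525 = 2.8779

2.878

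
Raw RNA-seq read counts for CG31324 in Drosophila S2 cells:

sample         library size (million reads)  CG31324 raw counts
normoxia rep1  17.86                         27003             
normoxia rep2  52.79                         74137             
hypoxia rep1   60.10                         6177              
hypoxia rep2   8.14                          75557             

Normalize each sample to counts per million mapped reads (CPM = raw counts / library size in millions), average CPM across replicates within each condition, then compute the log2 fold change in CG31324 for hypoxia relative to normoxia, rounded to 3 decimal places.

1.686

CPM(normoxia rep1) = 27003 / 17.86 = 1511.9261
CPM(normoxia rep2) = 74137 / 52.79 = 1404.3758
CPM(hypoxia rep1) = 6177 / 60.10 = 102.7787
CPM(hypoxia rep2) = 75557 / 8.14 = 9282.1867
mean CPM(normoxia) = 1458.1510; mean CPM(hypoxia) = 4692.4827
Fold change = 4692.4827 / 1458.1510 = 3.21810
log2(3.21810) = 1.6862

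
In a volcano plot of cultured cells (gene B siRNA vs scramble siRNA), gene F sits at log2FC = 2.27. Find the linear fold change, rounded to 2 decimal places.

4.82

Fold change = 2^(2.27) = 4.823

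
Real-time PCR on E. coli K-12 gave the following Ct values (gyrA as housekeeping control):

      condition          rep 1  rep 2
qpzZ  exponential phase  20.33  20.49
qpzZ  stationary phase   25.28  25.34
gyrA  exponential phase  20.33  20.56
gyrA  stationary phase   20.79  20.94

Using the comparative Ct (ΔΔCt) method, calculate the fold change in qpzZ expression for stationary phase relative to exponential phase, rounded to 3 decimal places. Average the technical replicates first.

Mean Ct: qpzZ exponential phase 20.410; qpzZ stationary phase 25.310; gyrA exponential phase 20.445; gyrA stationary phase 20.865
ΔCt(exponential phase) = 20.410 − 20.445 = -0.035
ΔCt(stationary phase) = 25.310 − 20.865 = 4.445
ΔΔCt = 4.445 − (-0.035) = 4.480
Fold change = 2^(−4.480) = 0.0448

0.045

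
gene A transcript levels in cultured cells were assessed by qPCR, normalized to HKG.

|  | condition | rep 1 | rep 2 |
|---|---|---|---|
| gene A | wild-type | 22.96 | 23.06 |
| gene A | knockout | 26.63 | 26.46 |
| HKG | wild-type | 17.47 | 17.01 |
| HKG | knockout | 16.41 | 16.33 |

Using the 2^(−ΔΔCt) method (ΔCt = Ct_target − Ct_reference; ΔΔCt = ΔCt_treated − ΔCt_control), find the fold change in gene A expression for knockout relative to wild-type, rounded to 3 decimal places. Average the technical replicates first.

Mean Ct: gene A wild-type 23.010; gene A knockout 26.545; HKG wild-type 17.240; HKG knockout 16.370
ΔCt(wild-type) = 23.010 − 17.240 = 5.770
ΔCt(knockout) = 26.545 − 16.370 = 10.175
ΔΔCt = 10.175 − 5.770 = 4.405
Fold change = 2^(−4.405) = 0.0472

0.047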